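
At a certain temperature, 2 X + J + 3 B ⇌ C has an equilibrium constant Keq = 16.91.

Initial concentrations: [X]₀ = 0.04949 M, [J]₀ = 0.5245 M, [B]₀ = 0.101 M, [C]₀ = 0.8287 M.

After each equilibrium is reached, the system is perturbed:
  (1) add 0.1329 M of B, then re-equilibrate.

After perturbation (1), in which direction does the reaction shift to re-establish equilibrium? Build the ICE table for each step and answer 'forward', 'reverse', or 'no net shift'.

Direction: forward

Q₀ = 6.2611e+05 vs Keq = 16.91 ⇒ Q>K, reverse
Step 1:
                  X         J         B         C
  init      0.04949    0.5245     0.101    0.8287
  Δ          0.3759     0.188    0.5639    -0.188
  eq         0.4254    0.7125    0.6649    0.6407
  solve Keq expr → x = -0.188; check Q = 16.91
Then add 0.1329 M of B.
Step 2:
                  X         J         B         C
  init       0.4254    0.7125    0.7978    0.6407
  Δ        -0.04432  -0.02216  -0.06648   0.02216
  eq         0.3811    0.6903    0.7313    0.6629
  solve Keq expr → x = 0.02216; check Q = 16.91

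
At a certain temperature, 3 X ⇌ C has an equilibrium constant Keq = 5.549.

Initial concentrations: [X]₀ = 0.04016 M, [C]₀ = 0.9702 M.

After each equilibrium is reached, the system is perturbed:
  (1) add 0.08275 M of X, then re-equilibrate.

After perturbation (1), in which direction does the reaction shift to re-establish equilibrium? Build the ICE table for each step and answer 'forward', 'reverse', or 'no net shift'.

Q₀ = 1.4979e+04 vs Keq = 5.549 ⇒ Q>K, reverse
Step 1:
                  X         C
  I         0.04016    0.9702
  C           0.486    -0.162
  E          0.5261    0.8082
  solve Keq expr → x = -0.162; check Q = 5.549
Then add 0.08275 M of X.
Step 2:
                  X         C
  I          0.6089    0.8082
  C        -0.07722   0.02574
  E          0.5317    0.8339
  solve Keq expr → x = 0.02574; check Q = 5.549

Direction: forward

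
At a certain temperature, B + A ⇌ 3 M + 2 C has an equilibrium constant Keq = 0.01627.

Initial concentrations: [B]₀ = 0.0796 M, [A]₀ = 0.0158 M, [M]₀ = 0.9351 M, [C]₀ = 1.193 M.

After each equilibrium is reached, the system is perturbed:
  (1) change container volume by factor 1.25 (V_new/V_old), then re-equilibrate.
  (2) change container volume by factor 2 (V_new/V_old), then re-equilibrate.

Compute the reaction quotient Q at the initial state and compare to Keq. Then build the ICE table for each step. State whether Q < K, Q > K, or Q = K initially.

Q₀ = 925.3; Q > K (proceeds reverse)

Q₀ = 925.3 vs Keq = 0.01627 ⇒ Q>K, reverse
Step 1:
                    B           A           M           C
  Initial      0.0796      0.0158      0.9351       1.193
  Change       0.2614      0.2614     -0.7843     -0.5229
  Equil         0.341      0.2772      0.1508      0.6701
  solve Keq expr → x = -0.2614; check Q = 0.01627
Then change container volume by factor 1.25 (V_new/V_old).
Step 2:
                    B           A           M           C
  Initial      0.2728      0.2218      0.1206      0.5361
  Change    -0.007995   -0.007995     0.02399     0.01599
  Equil        0.2648      0.2138      0.1446      0.5521
  solve Keq expr → x = 0.007995; check Q = 0.01627
Then change container volume by factor 2 (V_new/V_old).
Step 3:
                    B           A           M           C
  Initial      0.1324      0.1069     0.07229       0.276
  Change     -0.01639    -0.01639     0.04917     0.03278
  Equil         0.116     0.09051      0.1215      0.3088
  solve Keq expr → x = 0.01639; check Q = 0.01627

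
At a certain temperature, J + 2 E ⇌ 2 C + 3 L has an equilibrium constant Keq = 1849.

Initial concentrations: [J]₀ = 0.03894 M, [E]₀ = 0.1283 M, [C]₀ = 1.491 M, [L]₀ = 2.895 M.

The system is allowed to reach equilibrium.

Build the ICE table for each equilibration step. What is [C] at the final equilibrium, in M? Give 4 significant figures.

Q₀ = 8.4150e+04 vs Keq = 1849 ⇒ Q>K, reverse
Step 1:
                   J          E          C          L
  init       0.03894     0.1283      1.491      2.895
  Δ            0.102     0.2039    -0.2039    -0.3059
  eq          0.1409     0.3322      1.287      2.589
  solve Keq expr → x = -0.102; check Q = 1849

[C]_eq = 1.287 M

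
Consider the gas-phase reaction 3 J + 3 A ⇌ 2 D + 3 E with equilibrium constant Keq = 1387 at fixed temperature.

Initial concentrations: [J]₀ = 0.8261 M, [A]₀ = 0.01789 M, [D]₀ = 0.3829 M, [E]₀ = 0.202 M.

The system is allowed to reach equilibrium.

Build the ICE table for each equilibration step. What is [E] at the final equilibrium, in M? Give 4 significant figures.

[E]_eq = 0.2078 M

Q₀ = 374.4 vs Keq = 1387 ⇒ Q<K, forward
Step 1:
                  J         A         D         E
  init       0.8261   0.01789    0.3829     0.202
  Δ       -0.005829 -0.005829  0.003886  0.005829
  eq         0.8203   0.01206    0.3868    0.2078
  solve Keq expr → x = 0.001943; check Q = 1387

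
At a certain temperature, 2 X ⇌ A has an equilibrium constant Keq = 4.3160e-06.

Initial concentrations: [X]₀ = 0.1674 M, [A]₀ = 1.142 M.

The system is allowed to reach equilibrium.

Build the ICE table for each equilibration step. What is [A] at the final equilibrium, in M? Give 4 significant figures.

[A]_eq = 2.5935e-05 M

Q₀ = 40.75 vs Keq = 4.3160e-06 ⇒ Q>K, reverse
Step 1:
                  X         A
  I          0.1674     1.142
  C           2.284    -1.142
  E           2.451 2.5935e-05
  solve Keq expr → x = -1.142; check Q = 4.3160e-06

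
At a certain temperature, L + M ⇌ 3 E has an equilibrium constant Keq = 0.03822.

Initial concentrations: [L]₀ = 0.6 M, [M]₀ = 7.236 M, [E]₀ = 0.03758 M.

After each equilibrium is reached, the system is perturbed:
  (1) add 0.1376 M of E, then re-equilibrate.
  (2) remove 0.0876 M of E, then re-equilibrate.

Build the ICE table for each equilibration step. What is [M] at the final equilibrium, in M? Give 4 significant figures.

Q₀ = 1.2224e-05 vs Keq = 0.03822 ⇒ Q<K, forward
Step 1:
                    L           M           E
  Initial         0.6       7.236     0.03758
  Change      -0.1524     -0.1524      0.4573
  Equil        0.4476       7.084      0.4948
  solve Keq expr → x = 0.1524; check Q = 0.03822
Then add 0.1376 M of E.
Step 2:
                    L           M           E
  Initial      0.4476       7.084      0.6324
  Change      0.04069     0.04069     -0.1221
  Equil        0.4883       7.124      0.5104
  solve Keq expr → x = -0.04069; check Q = 0.03822
Then remove 0.0876 M of E.
Step 3:
                    L           M           E
  Initial      0.4883       7.124      0.4228
  Change     -0.02593    -0.02593     0.07779
  Equil        0.4623       7.098      0.5006
  solve Keq expr → x = 0.02593; check Q = 0.03822

[M]_eq = 7.098 M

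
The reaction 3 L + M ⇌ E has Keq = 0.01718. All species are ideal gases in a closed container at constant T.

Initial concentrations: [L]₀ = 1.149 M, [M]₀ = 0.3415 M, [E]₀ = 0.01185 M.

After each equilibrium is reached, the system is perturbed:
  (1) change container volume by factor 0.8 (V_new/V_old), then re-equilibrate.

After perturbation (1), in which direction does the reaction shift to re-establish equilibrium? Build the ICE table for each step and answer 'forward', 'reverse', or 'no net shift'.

Q₀ = 0.02288 vs Keq = 0.01718 ⇒ Q>K, reverse
Step 1:
                    L           M           E
  I             1.149      0.3415     0.01185
  C           0.00807     0.00269    -0.00269
  E             1.157      0.3442     0.00916
  solve Keq expr → x = -0.00269; check Q = 0.01718
Then change container volume by factor 0.8 (V_new/V_old).
Step 2:
                    L           M           E
  I             1.446      0.4302     0.01145
  C          -0.02762   -0.009205    0.009205
  E             1.419       0.421     0.02066
  solve Keq expr → x = 0.009205; check Q = 0.01718

Direction: forward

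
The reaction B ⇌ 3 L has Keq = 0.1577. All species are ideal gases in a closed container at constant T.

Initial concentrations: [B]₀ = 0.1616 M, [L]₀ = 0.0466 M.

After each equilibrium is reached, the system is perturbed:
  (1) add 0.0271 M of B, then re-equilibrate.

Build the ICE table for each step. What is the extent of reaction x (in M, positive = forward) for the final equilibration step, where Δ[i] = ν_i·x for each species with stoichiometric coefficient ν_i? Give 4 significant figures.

x = 0.005747 M

Q₀ = 6.2620e-04 vs Keq = 0.1577 ⇒ Q<K, forward
Step 1:
                    B           L
  Initial      0.1616      0.0466
  Change     -0.06663      0.1999
  Equil       0.09497      0.2465
  solve Keq expr → x = 0.06663; check Q = 0.1577
Then add 0.0271 M of B.
Step 2:
                    B           L
  Initial      0.1221      0.2465
  Change    -0.005747     0.01724
  Equil        0.1163      0.2637
  solve Keq expr → x = 0.005747; check Q = 0.1577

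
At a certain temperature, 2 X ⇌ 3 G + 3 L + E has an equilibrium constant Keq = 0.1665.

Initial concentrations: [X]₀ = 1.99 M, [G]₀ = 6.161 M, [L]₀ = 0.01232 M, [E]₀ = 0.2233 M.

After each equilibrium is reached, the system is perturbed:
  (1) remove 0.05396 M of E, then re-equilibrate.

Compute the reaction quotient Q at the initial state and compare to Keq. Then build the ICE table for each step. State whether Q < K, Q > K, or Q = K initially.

Q₀ = 2.4659e-05; Q < K (proceeds forward)

Q₀ = 2.4659e-05 vs Keq = 0.1665 ⇒ Q<K, forward
Step 1:
                    X           G           L           E
  Initial        1.99       6.161     0.01232      0.2233
  Change      -0.1247      0.1871      0.1871     0.06236
  Equil         1.865       6.348      0.1994      0.2857
  solve Keq expr → x = 0.06236; check Q = 0.1665
Then remove 0.05396 M of E.
Step 2:
                    X           G           L           E
  Initial       1.865       6.348      0.1994      0.2317
  Change    -0.008106     0.01216     0.01216    0.004053
  Equil         1.857        6.36      0.2116      0.2358
  solve Keq expr → x = 0.004053; check Q = 0.1665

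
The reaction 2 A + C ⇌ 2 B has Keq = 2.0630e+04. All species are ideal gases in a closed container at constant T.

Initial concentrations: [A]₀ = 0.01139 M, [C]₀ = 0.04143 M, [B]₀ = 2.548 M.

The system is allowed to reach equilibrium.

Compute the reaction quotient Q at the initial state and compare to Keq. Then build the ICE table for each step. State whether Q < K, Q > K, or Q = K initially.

Q₀ = 1.2079e+06 vs Keq = 2.0630e+04 ⇒ Q>K, reverse
Step 1:
                    A           C           B
  I           0.01139     0.04143       2.548
  C           0.05478     0.02739    -0.05478
  E           0.06617     0.06882       2.493
  solve Keq expr → x = -0.02739; check Q = 2.0630e+04

Q₀ = 1.2079e+06; Q > K (proceeds reverse)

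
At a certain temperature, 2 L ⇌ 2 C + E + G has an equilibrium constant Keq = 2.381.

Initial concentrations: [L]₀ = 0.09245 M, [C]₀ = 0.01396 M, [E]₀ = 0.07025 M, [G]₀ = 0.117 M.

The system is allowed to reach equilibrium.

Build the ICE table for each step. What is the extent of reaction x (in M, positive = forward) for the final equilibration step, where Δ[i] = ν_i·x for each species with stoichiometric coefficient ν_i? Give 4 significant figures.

x = 0.04199 M

Q₀ = 1.8741e-04 vs Keq = 2.381 ⇒ Q<K, forward
Step 1:
                    L           C           E           G
  I           0.09245     0.01396     0.07025       0.117
  C          -0.08397     0.08397     0.04199     0.04199
  E          0.008478     0.09793      0.1122       0.159
  solve Keq expr → x = 0.04199; check Q = 2.381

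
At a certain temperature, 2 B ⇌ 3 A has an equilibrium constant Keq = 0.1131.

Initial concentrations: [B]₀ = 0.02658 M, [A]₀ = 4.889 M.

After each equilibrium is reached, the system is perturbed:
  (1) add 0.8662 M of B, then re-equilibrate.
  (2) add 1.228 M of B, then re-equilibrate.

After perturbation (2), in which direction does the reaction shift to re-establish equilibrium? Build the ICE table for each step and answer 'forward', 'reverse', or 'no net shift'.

Q₀ = 1.6541e+05 vs Keq = 0.1131 ⇒ Q>K, reverse
Step 1:
                  B         A
  Initial   0.02658     4.889
  Change      2.639    -3.959
  Equil       2.666    0.9298
  solve Keq expr → x = -1.32; check Q = 0.1131
Then add 0.8662 M of B.
Step 2:
                  B         A
  Initial     3.532    0.9298
  Change     -0.112     0.168
  Equil        3.42     1.098
  solve Keq expr → x = 0.056; check Q = 0.1131
Then add 1.228 M of B.
Step 3:
                  B         A
  Initial     4.648     1.098
  Change     -0.147    0.2206
  Equil       4.501     1.318
  solve Keq expr → x = 0.07352; check Q = 0.1131

Direction: forward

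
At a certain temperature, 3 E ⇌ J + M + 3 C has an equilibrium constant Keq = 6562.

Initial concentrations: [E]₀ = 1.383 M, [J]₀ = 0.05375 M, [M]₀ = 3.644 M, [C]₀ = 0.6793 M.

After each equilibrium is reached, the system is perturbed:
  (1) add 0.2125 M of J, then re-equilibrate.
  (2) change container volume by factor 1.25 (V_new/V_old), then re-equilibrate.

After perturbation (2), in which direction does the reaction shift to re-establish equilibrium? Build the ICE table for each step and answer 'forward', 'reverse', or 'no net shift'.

Q₀ = 0.02321 vs Keq = 6562 ⇒ Q<K, forward
Step 1:
                    E           J           M           C
  init          1.383     0.05375       3.644      0.6793
  Δ            -1.255      0.4182      0.4182       1.255
  eq           0.1283       0.472       4.062       1.934
  solve Keq expr → x = 0.4182; check Q = 6562
Then add 0.2125 M of J.
Step 2:
                    E           J           M           C
  init         0.1283      0.6845       4.062       1.934
  Δ           0.01535   -0.005118   -0.005118    -0.01535
  eq           0.1437      0.6794       4.057       1.919
  solve Keq expr → x = -0.005118; check Q = 6562
Then change container volume by factor 1.25 (V_new/V_old).
Step 3:
                    E           J           M           C
  init         0.1149      0.5435       3.246       1.535
  Δ           -0.0146    0.004866    0.004866      0.0146
  eq           0.1003      0.5484       3.251       1.549
  solve Keq expr → x = 0.004866; check Q = 6562

Direction: forward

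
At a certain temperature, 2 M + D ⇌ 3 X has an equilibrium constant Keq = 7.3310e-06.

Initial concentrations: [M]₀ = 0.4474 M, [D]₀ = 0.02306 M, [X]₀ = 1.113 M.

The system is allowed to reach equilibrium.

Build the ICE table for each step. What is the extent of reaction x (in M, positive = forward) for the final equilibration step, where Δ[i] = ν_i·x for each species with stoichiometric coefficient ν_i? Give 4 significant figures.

Q₀ = 298.7 vs Keq = 7.3310e-06 ⇒ Q>K, reverse
Step 1:
                   M          D          X
  I           0.4474    0.02306      1.113
  C           0.7315     0.3657     -1.097
  E            1.179     0.3888    0.01582
  solve Keq expr → x = -0.3657; check Q = 7.3310e-06

x = -0.3657 M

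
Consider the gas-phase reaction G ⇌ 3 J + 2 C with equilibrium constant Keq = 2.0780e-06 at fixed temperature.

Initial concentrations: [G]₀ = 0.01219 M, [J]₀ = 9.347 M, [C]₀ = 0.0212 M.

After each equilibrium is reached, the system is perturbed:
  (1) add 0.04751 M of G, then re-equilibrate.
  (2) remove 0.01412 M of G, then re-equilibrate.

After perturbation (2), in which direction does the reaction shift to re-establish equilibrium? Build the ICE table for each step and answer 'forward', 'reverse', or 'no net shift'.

Direction: reverse

Q₀ = 30.11 vs Keq = 2.0780e-06 ⇒ Q>K, reverse
Step 1:
                  G         J         C
  init      0.01219     9.347    0.0212
  Δ          0.0106  -0.03179  -0.02119
  eq        0.02279     9.315 7.6537e-06
  solve Keq expr → x = -0.0106; check Q = 2.0780e-06
Then add 0.04751 M of G.
Step 2:
                  G         J         C
  init       0.0703     9.315 7.6537e-06
  Δ       -2.8946e-06 8.6837e-06 5.7891e-06
  eq        0.07029     9.315 1.3443e-05
  solve Keq expr → x = 2.8946e-06; check Q = 2.0780e-06
Then remove 0.01412 M of G.
Step 3:
                  G         J         C
  init      0.05617     9.315 1.3443e-05
  Δ       7.1284e-07 -2.1385e-06 -1.4257e-06
  eq        0.05617     9.315 1.2017e-05
  solve Keq expr → x = -7.1284e-07; check Q = 2.0780e-06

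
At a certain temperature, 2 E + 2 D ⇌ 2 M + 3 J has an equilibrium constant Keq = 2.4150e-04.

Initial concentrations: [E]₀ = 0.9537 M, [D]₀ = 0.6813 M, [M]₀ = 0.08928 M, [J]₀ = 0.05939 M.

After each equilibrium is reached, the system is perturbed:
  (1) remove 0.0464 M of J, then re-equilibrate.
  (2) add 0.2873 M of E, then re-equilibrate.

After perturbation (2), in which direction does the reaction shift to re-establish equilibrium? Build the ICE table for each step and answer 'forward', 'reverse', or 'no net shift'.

Direction: forward

Q₀ = 3.9550e-06 vs Keq = 2.4150e-04 ⇒ Q<K, forward
Step 1:
                  E         D         M         J
  init       0.9537    0.6813   0.08928   0.05939
  Δ        -0.06004  -0.06004   0.06004   0.09007
  eq         0.8937    0.6213    0.1493    0.1495
  solve Keq expr → x = 0.03002; check Q = 2.4150e-04
Then remove 0.0464 M of J.
Step 2:
                  E         D         M         J
  init       0.8937    0.6213    0.1493    0.1031
  Δ        -0.01974  -0.01974   0.01974   0.02961
  eq         0.8739    0.6015    0.1691    0.1327
  solve Keq expr → x = 0.009869; check Q = 2.4150e-04
Then add 0.2873 M of E.
Step 3:
                  E         D         M         J
  init        1.161    0.6015    0.1691    0.1327
  Δ        -0.01175  -0.01175   0.01175   0.01763
  eq          1.149    0.5898    0.1808    0.1503
  solve Keq expr → x = 0.005876; check Q = 2.4150e-04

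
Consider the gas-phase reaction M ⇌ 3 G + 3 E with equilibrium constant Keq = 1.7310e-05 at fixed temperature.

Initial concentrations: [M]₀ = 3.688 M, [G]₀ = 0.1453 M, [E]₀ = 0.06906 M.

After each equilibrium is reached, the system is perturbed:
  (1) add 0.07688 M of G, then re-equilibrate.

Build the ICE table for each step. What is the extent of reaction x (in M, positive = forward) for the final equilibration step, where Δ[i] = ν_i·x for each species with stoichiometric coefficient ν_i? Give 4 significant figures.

x = -0.009264 M

Q₀ = 2.7396e-07 vs Keq = 1.7310e-05 ⇒ Q<K, forward
Step 1:
                    M           G           E
  init          3.688      0.1453     0.06906
  Δ          -0.03202     0.09605     0.09605
  eq            3.656      0.2414      0.1651
  solve Keq expr → x = 0.03202; check Q = 1.7310e-05
Then add 0.07688 M of G.
Step 2:
                    M           G           E
  init          3.656      0.3182      0.1651
  Δ          0.009264    -0.02779    -0.02779
  eq            3.665      0.2904      0.1373
  solve Keq expr → x = -0.009264; check Q = 1.7310e-05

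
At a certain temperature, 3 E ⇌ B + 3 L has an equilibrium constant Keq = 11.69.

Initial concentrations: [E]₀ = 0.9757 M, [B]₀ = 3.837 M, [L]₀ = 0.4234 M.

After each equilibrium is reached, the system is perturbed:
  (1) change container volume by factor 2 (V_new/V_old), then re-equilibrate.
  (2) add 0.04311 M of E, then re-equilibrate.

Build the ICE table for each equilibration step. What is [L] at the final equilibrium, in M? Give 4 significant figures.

[L]_eq = 0.4774 M

Q₀ = 0.3135 vs Keq = 11.69 ⇒ Q<K, forward
Step 1:
                  E         B         L
  init       0.9757     3.837    0.4234
  Δ         -0.4007    0.1336    0.4007
  eq          0.575     3.971    0.8241
  solve Keq expr → x = 0.1336; check Q = 11.69
Then change container volume by factor 2 (V_new/V_old).
Step 2:
                  E         B         L
  init       0.2875     1.985    0.4121
  Δ        -0.03783   0.01261   0.03783
  eq         0.2497     1.998    0.4499
  solve Keq expr → x = 0.01261; check Q = 11.69
Then add 0.04311 M of E.
Step 3:
                  E         B         L
  init       0.2928     1.998    0.4499
  Δ        -0.02746  0.009155   0.02746
  eq         0.2653     2.007    0.4774
  solve Keq expr → x = 0.009155; check Q = 11.69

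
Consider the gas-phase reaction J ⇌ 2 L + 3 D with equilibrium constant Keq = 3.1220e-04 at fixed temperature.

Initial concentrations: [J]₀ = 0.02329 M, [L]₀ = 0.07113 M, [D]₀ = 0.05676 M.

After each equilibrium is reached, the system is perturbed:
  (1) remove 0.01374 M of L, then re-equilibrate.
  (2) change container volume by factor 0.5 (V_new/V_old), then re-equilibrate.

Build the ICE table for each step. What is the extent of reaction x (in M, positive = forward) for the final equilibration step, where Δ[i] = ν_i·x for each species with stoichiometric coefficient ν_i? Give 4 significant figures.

Q₀ = 3.9725e-05 vs Keq = 3.1220e-04 ⇒ Q<K, forward
Step 1:
                    J           L           D
  Initial     0.02329     0.07113     0.05676
  Change    -0.008796     0.01759     0.02639
  Equil       0.01449     0.08872     0.08315
  solve Keq expr → x = 0.008796; check Q = 3.1220e-04
Then remove 0.01374 M of L.
Step 2:
                    J           L           D
  Initial     0.01449     0.07498     0.08315
  Change     -0.00146    0.002919    0.004379
  Equil       0.01303      0.0779     0.08753
  solve Keq expr → x = 0.00146; check Q = 3.1220e-04
Then change container volume by factor 0.5 (V_new/V_old).
Step 3:
                    J           L           D
  Initial     0.02607      0.1558      0.1751
  Change      0.02255     -0.0451    -0.06766
  Equil       0.04862      0.1107      0.1074
  solve Keq expr → x = -0.02255; check Q = 3.1220e-04

x = -0.02255 M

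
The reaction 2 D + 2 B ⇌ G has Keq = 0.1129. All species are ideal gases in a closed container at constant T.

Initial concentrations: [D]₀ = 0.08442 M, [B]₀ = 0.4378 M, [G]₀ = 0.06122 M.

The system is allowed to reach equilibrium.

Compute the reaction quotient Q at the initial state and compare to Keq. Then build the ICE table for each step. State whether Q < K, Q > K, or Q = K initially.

Q₀ = 44.82 vs Keq = 0.1129 ⇒ Q>K, reverse
Step 1:
                    D           B           G
  init        0.08442      0.4378     0.06122
  Δ            0.1195      0.1195    -0.05976
  eq           0.2039      0.5573    0.001459
  solve Keq expr → x = -0.05976; check Q = 0.1129

Q₀ = 44.82; Q > K (proceeds reverse)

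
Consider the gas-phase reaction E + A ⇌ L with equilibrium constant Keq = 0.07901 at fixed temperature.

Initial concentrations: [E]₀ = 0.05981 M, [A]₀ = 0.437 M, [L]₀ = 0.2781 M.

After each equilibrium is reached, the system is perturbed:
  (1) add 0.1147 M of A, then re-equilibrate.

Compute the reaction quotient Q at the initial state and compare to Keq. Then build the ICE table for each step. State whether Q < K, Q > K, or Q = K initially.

Q₀ = 10.64 vs Keq = 0.07901 ⇒ Q>K, reverse
Step 1:
                  E         A         L
  I         0.05981     0.437    0.2781
  C          0.2605    0.2605   -0.2605
  E          0.3203    0.6975   0.01765
  solve Keq expr → x = -0.2605; check Q = 0.07901
Then add 0.1147 M of A.
Step 2:
                  E         A         L
  I          0.3203    0.8122   0.01765
  C       -0.002665 -0.002665  0.002665
  E          0.3176    0.8095   0.02031
  solve Keq expr → x = 0.002665; check Q = 0.07901

Q₀ = 10.64; Q > K (proceeds reverse)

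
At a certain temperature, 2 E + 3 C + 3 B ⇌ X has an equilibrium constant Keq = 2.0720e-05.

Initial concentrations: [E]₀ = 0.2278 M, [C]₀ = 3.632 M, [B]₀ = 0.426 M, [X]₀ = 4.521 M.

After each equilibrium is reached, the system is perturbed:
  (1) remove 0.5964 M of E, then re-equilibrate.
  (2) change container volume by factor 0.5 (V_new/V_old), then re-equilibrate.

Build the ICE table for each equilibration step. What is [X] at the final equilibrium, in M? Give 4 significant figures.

Q₀ = 23.52 vs Keq = 2.0720e-05 ⇒ Q>K, reverse
Step 1:
                    E           C           B           X
  I            0.2278       3.632       0.426       4.521
  C             2.377       3.565       3.565      -1.188
  E             2.605       7.197       3.991       3.333
  solve Keq expr → x = -1.188; check Q = 2.0720e-05
Then remove 0.5964 M of E.
Step 2:
                    E           C           B           X
  I             2.008       7.197       3.991       3.333
  C            0.1852      0.2778      0.2778     -0.0926
  E             2.193       7.475       4.269        3.24
  solve Keq expr → x = -0.0926; check Q = 2.0720e-05
Then change container volume by factor 0.5 (V_new/V_old).
Step 3:
                    E           C           B           X
  I             4.387       14.95       8.538        6.48
  C            -2.652      -3.979      -3.979       1.326
  E             1.735       10.97        4.56       7.806
  solve Keq expr → x = 1.326; check Q = 2.0720e-05

[X]_eq = 7.806 M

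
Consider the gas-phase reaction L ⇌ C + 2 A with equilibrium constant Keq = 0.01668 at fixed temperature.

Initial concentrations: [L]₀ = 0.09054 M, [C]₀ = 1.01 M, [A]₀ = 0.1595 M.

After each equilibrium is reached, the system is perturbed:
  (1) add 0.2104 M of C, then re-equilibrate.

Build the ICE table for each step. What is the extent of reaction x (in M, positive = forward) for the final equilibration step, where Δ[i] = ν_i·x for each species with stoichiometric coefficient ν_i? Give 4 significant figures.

x = -0.002191 M

Q₀ = 0.2838 vs Keq = 0.01668 ⇒ Q>K, reverse
Step 1:
                   L          C          A
  I          0.09054       1.01     0.1595
  C          0.05458   -0.05458    -0.1092
  E           0.1451     0.9554    0.05033
  solve Keq expr → x = -0.05458; check Q = 0.01668
Then add 0.2104 M of C.
Step 2:
                   L          C          A
  I           0.1451      1.166    0.05033
  C         0.002191  -0.002191  -0.004382
  E           0.1473      1.164    0.04595
  solve Keq expr → x = -0.002191; check Q = 0.01668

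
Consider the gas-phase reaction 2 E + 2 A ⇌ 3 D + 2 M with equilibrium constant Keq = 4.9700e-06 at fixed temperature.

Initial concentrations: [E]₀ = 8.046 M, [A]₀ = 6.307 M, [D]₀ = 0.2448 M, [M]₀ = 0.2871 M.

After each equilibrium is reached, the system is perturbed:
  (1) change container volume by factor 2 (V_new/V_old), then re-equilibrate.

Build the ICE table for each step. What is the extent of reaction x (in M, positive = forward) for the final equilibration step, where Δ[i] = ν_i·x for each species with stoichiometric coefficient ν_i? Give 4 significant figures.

x = 0.01138 M

Q₀ = 4.6956e-07 vs Keq = 4.9700e-06 ⇒ Q<K, forward
Step 1:
                  E         A         D         M
  Initial     8.046     6.307    0.2448    0.2871
  Change    -0.1162   -0.1162    0.1743    0.1162
  Equil        7.93     6.191    0.4191    0.4033
  solve Keq expr → x = 0.05811; check Q = 4.9700e-06
Then change container volume by factor 2 (V_new/V_old).
Step 2:
                  E         A         D         M
  Initial     3.965     3.095    0.2096    0.2017
  Change   -0.02277  -0.02277   0.03415   0.02277
  Equil       3.942     3.073    0.2437    0.2244
  solve Keq expr → x = 0.01138; check Q = 4.9700e-06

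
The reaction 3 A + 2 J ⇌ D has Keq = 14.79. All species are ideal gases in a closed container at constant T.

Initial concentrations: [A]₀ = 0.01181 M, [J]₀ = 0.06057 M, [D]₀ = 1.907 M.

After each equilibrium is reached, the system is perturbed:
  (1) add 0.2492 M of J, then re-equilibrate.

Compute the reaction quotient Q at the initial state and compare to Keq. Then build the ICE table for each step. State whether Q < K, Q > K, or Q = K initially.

Q₀ = 3.1556e+08; Q > K (proceeds reverse)

Q₀ = 3.1556e+08 vs Keq = 14.79 ⇒ Q>K, reverse
Step 1:
                    A           J           D
  I           0.01181     0.06057       1.907
  C            0.7176      0.4784     -0.2392
  E            0.7295       0.539       1.668
  solve Keq expr → x = -0.2392; check Q = 14.79
Then add 0.2492 M of J.
Step 2:
                    A           J           D
  I            0.7295      0.7882       1.668
  C           -0.1176    -0.07839      0.0392
  E            0.6119      0.7098       1.707
  solve Keq expr → x = 0.0392; check Q = 14.79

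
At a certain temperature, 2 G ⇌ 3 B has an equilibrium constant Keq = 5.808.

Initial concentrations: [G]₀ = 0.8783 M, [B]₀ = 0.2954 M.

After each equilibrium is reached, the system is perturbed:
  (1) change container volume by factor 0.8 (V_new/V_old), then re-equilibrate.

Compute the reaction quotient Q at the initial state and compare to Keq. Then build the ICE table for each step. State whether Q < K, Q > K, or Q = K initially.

Q₀ = 0.03342 vs Keq = 5.808 ⇒ Q<K, forward
Step 1:
                  G         B
  Initial    0.8783    0.2954
  Change    -0.4664    0.6997
  Equil      0.4119    0.9951
  solve Keq expr → x = 0.2332; check Q = 5.808
Then change container volume by factor 0.8 (V_new/V_old).
Step 2:
                  G         B
  Initial    0.5148     1.244
  Change    0.02991  -0.04486
  Equil      0.5447     1.199
  solve Keq expr → x = -0.01495; check Q = 5.808

Q₀ = 0.03342; Q < K (proceeds forward)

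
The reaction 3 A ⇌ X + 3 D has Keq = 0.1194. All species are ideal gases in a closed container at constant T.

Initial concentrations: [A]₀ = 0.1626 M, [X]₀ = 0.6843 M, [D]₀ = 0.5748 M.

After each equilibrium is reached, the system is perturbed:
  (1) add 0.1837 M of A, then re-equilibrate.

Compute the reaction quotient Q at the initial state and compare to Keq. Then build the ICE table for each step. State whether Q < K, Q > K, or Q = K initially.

Q₀ = 30.23; Q > K (proceeds reverse)

Q₀ = 30.23 vs Keq = 0.1194 ⇒ Q>K, reverse
Step 1:
                  A         X         D
  Initial    0.1626    0.6843    0.5748
  Change     0.3014   -0.1005   -0.3014
  Equil       0.464    0.5838    0.2734
  solve Keq expr → x = -0.1005; check Q = 0.1194
Then add 0.1837 M of A.
Step 2:
                  A         X         D
  Initial    0.6477    0.5838    0.2734
  Change   -0.06548   0.02183   0.06548
  Equil      0.5822    0.6057    0.3389
  solve Keq expr → x = 0.02183; check Q = 0.1194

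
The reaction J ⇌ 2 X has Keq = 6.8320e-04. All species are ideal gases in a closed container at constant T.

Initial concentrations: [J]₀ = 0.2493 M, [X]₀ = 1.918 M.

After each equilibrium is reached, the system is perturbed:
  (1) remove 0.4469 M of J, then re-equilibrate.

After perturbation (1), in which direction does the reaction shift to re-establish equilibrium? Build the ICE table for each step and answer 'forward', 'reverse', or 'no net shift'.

Direction: reverse

Q₀ = 14.76 vs Keq = 6.8320e-04 ⇒ Q>K, reverse
Step 1:
                   J          X
  I           0.2493      1.918
  C           0.9447     -1.889
  E            1.194    0.02856
  solve Keq expr → x = -0.9447; check Q = 6.8320e-04
Then remove 0.4469 M of J.
Step 2:
                   J          X
  I           0.7471    0.02856
  C         0.002962  -0.005924
  E           0.7501    0.02264
  solve Keq expr → x = -0.002962; check Q = 6.8320e-04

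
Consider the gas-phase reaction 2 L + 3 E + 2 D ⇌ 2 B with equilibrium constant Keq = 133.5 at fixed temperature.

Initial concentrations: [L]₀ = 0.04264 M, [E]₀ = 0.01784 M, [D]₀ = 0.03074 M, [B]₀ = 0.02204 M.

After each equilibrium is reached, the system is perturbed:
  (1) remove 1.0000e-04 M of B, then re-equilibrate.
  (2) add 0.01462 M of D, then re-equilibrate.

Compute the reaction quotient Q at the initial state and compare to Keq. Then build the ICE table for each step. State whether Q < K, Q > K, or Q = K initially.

Q₀ = 4.9796e+07; Q > K (proceeds reverse)

Q₀ = 4.9796e+07 vs Keq = 133.5 ⇒ Q>K, reverse
Step 1:
                   L          E          D          B
  Initial    0.04264    0.01784    0.03074    0.02204
  Change      0.0216     0.0324     0.0216    -0.0216
  Equil      0.06424    0.05024    0.05234 4.3756e-04
  solve Keq expr → x = -0.0108; check Q = 133.5
Then remove 1.0000e-04 M of B.
Step 2:
                   L          E          D          B
  Initial    0.06424    0.05024    0.05234 3.3756e-04
  Change  -9.6649e-05 -1.4497e-04 -9.6649e-05 9.6649e-05
  Equil      0.06415     0.0501    0.05225 4.3421e-04
  solve Keq expr → x = 4.8324e-05; check Q = 133.5
Then add 0.01462 M of D.
Step 3:
                   L          E          D          B
  Initial    0.06415     0.0501    0.06687 4.3421e-04
  Change  -1.1663e-04 -1.7494e-04 -1.1663e-04 1.1663e-04
  Equil      0.06403    0.04992    0.06675 5.5084e-04
  solve Keq expr → x = 5.8315e-05; check Q = 133.5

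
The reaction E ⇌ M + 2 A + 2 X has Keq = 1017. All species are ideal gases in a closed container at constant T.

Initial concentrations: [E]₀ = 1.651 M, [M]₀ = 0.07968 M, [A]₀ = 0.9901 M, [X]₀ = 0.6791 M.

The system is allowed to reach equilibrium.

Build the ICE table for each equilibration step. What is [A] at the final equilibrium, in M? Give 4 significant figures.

[A]_eq = 3.788 M

Q₀ = 0.02182 vs Keq = 1017 ⇒ Q<K, forward
Step 1:
                  E         M         A         X
  init        1.651   0.07968    0.9901    0.6791
  Δ          -1.399     1.399     2.798     2.798
  eq         0.2521     1.479     3.788     3.477
  solve Keq expr → x = 1.399; check Q = 1017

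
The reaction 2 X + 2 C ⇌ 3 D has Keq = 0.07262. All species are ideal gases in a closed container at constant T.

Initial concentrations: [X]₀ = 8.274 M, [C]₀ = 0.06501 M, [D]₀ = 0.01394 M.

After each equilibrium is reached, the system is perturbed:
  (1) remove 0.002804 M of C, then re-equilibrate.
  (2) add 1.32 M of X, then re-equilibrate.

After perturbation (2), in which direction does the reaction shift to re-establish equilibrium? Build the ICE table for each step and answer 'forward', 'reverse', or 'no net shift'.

Q₀ = 9.3626e-06 vs Keq = 0.07262 ⇒ Q<K, forward
Step 1:
                  X         C         D
  Initial     8.274   0.06501   0.01394
  Change   -0.05233  -0.05233   0.07849
  Equil       8.222   0.01268   0.09243
  solve Keq expr → x = 0.02616; check Q = 0.07262
Then remove 0.002804 M of C.
Step 2:
                  X         C         D
  Initial     8.222  0.009879   0.09243
  Change   0.002145  0.002145 -0.003217
  Equil       8.224   0.01202   0.08921
  solve Keq expr → x = -0.001072; check Q = 0.07262
Then add 1.32 M of X.
Step 3:
                  X         C         D
  Initial     9.544   0.01202   0.08921
  Change  -0.001316 -0.001316  0.001974
  Equil       9.543   0.01071   0.09119
  solve Keq expr → x = 6.5790e-04; check Q = 0.07262

Direction: forward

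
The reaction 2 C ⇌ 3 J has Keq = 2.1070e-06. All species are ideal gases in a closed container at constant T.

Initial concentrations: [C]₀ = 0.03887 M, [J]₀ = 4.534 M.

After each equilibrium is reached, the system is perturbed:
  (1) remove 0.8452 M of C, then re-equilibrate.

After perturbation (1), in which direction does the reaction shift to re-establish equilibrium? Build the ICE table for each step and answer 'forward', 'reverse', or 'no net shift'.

Direction: reverse

Q₀ = 6.1690e+04 vs Keq = 2.1070e-06 ⇒ Q>K, reverse
Step 1:
                   C          J
  I          0.03887      4.534
  C            3.005     -4.507
  E            3.044    0.02692
  solve Keq expr → x = -1.502; check Q = 2.1070e-06
Then remove 0.8452 M of C.
Step 2:
                   C          J
  I            2.198    0.02692
  C         0.003484  -0.005227
  E            2.202     0.0217
  solve Keq expr → x = -0.001742; check Q = 2.1070e-06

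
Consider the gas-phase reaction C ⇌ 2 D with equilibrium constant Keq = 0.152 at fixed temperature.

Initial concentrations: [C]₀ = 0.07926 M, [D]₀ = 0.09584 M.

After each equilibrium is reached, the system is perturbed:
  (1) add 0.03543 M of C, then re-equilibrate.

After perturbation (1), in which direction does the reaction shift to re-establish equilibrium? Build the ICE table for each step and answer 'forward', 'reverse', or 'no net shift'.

Q₀ = 0.1159 vs Keq = 0.152 ⇒ Q<K, forward
Step 1:
                   C          D
  Initial    0.07926    0.09584
  Change   -0.005148     0.0103
  Equil      0.07411     0.1061
  solve Keq expr → x = 0.005148; check Q = 0.152
Then add 0.03543 M of C.
Step 2:
                   C          D
  Initial     0.1095     0.1061
  Change   -0.008803    0.01761
  Equil       0.1007     0.1237
  solve Keq expr → x = 0.008803; check Q = 0.152

Direction: forward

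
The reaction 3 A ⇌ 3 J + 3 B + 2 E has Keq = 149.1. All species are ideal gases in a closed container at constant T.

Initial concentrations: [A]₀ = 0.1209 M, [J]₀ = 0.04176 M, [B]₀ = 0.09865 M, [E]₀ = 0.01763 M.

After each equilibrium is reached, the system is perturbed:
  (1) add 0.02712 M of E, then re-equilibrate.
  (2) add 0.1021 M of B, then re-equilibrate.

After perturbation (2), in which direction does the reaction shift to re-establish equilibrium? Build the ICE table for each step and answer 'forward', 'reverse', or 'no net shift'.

Q₀ = 1.2297e-08 vs Keq = 149.1 ⇒ Q<K, forward
Step 1:
                    A           J           B           E
  init         0.1209     0.04176     0.09865     0.01763
  Δ           -0.1195      0.1195      0.1195     0.07966
  eq         0.001403      0.1613      0.2181     0.09729
  solve Keq expr → x = 0.03983; check Q = 149.1
Then add 0.02712 M of E.
Step 2:
                    A           J           B           E
  init       0.001403      0.1613      0.2181      0.1244
  Δ        2.4417e-04 -2.4417e-04 -2.4417e-04 -1.6278e-04
  eq         0.001648       0.161      0.2179      0.1243
  solve Keq expr → x = -8.1390e-05; check Q = 149.1
Then add 0.1021 M of B.
Step 3:
                    A           J           B           E
  init       0.001648       0.161        0.32      0.1243
  Δ        7.4864e-04 -7.4864e-04 -7.4864e-04 -4.9909e-04
  eq         0.002396      0.1603      0.3193      0.1238
  solve Keq expr → x = -2.4955e-04; check Q = 149.1

Direction: reverse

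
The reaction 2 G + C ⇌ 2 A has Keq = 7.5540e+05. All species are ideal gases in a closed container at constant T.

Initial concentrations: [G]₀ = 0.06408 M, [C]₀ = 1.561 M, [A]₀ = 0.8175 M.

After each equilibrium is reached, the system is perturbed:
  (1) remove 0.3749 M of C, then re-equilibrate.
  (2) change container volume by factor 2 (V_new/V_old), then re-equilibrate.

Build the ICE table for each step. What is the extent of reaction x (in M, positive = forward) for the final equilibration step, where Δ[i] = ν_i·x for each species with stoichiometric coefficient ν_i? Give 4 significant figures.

Q₀ = 104.3 vs Keq = 7.5540e+05 ⇒ Q<K, forward
Step 1:
                    G           C           A
  I           0.06408       1.561      0.8175
  C          -0.06326    -0.03163     0.06326
  E        8.1943e-04       1.529      0.8808
  solve Keq expr → x = 0.03163; check Q = 7.5540e+05
Then remove 0.3749 M of C.
Step 2:
                    G           C           A
  I        8.1943e-04       1.154      0.8808
  C        1.2355e-04  6.1777e-05 -1.2355e-04
  E        9.4299e-04       1.155      0.8806
  solve Keq expr → x = -6.1777e-05; check Q = 7.5540e+05
Then change container volume by factor 2 (V_new/V_old).
Step 3:
                    G           C           A
  I        4.7149e-04      0.5773      0.4403
  C        1.9495e-04  9.7474e-05 -1.9495e-04
  E        6.6644e-04      0.5774      0.4401
  solve Keq expr → x = -9.7474e-05; check Q = 7.5540e+05

x = -9.7474e-05 M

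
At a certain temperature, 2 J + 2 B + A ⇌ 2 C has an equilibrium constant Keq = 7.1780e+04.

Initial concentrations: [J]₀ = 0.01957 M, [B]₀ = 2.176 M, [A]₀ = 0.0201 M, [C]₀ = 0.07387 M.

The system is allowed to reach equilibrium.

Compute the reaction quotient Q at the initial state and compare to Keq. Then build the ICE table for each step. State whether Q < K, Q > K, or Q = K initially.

Q₀ = 149.7 vs Keq = 7.1780e+04 ⇒ Q<K, forward
Step 1:
                    J           B           A           C
  I           0.01957       2.176      0.0201     0.07387
  C          -0.01806    -0.01806   -0.009029     0.01806
  E          0.001511       2.158     0.01107     0.09193
  solve Keq expr → x = 0.009029; check Q = 7.1780e+04

Q₀ = 149.7; Q < K (proceeds forward)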